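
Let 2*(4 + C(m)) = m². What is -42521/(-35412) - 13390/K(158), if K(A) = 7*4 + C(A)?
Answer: 13109/100788 ≈ 0.13006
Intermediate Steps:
C(m) = -4 + m²/2
K(A) = 24 + A²/2 (K(A) = 7*4 + (-4 + A²/2) = 28 + (-4 + A²/2) = 24 + A²/2)
-42521/(-35412) - 13390/K(158) = -42521/(-35412) - 13390/(24 + (½)*158²) = -42521*(-1/35412) - 13390/(24 + (½)*24964) = 42521/35412 - 13390/(24 + 12482) = 42521/35412 - 13390/12506 = 42521/35412 - 13390*1/12506 = 42521/35412 - 515/481 = 13109/100788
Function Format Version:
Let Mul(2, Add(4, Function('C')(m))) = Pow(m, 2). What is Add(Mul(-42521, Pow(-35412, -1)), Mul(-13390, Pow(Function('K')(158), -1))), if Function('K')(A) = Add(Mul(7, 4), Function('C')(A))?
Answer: Rational(13109, 100788) ≈ 0.13006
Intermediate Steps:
Function('C')(m) = Add(-4, Mul(Rational(1, 2), Pow(m, 2)))
Function('K')(A) = Add(24, Mul(Rational(1, 2), Pow(A, 2))) (Function('K')(A) = Add(Mul(7, 4), Add(-4, Mul(Rational(1, 2), Pow(A, 2)))) = Add(28, Add(-4, Mul(Rational(1, 2), Pow(A, 2)))) = Add(24, Mul(Rational(1, 2), Pow(A, 2))))
Add(Mul(-42521, Pow(-35412, -1)), Mul(-13390, Pow(Function('K')(158), -1))) = Add(Mul(-42521, Pow(-35412, -1)), Mul(-13390, Pow(Add(24, Mul(Rational(1, 2), Pow(158, 2))), -1))) = Add(Mul(-42521, Rational(-1, 35412)), Mul(-13390, Pow(Add(24, Mul(Rational(1, 2), 24964)), -1))) = Add(Rational(42521, 35412), Mul(-13390, Pow(Add(24, 12482), -1))) = Add(Rational(42521, 35412), Mul(-13390, Pow(12506, -1))) = Add(Rational(42521, 35412), Mul(-13390, Rational(1, 12506))) = Add(Rational(42521, 35412), Rational(-515, 481)) = Rational(13109, 100788)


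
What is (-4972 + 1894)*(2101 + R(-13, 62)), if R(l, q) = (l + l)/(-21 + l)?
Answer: -109976940/17 ≈ -6.4692e+6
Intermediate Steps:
R(l, q) = 2*l/(-21 + l) (R(l, q) = (2*l)/(-21 + l) = 2*l/(-21 + l))
(-4972 + 1894)*(2101 + R(-13, 62)) = (-4972 + 1894)*(2101 + 2*(-13)/(-21 - 13)) = -3078*(2101 + 2*(-13)/(-34)) = -3078*(2101 + 2*(-13)*(-1/34)) = -3078*(2101 + 13/17) = -3078*35730/17 = -109976940/17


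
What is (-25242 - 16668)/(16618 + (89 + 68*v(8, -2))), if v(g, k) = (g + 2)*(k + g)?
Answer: -13970/6929 ≈ -2.0162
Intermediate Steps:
v(g, k) = (2 + g)*(g + k)
(-25242 - 16668)/(16618 + (89 + 68*v(8, -2))) = (-25242 - 16668)/(16618 + (89 + 68*(8**2 + 2*8 + 2*(-2) + 8*(-2)))) = -41910/(16618 + (89 + 68*(64 + 16 - 4 - 16))) = -41910/(16618 + (89 + 68*60)) = -41910/(16618 + (89 + 4080)) = -41910/(16618 + 4169) = -41910/20787 = -41910*1/20787 = -13970/6929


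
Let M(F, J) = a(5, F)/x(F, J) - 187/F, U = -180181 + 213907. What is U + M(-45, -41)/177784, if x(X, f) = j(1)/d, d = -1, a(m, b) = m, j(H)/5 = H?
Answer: 1900122841/56340 ≈ 33726.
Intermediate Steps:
U = 33726
j(H) = 5*H
x(X, f) = -5 (x(X, f) = (5*1)/(-1) = 5*(-1) = -5)
M(F, J) = -1 - 187/F (M(F, J) = 5/(-5) - 187/F = 5*(-⅕) - 187/F = -1 - 187/F)
U + M(-45, -41)/177784 = 33726 + ((-187 - 1*(-45))/(-45))/177784 = 33726 - (-187 + 45)/45*(1/177784) = 33726 - 1/45*(-142)*(1/177784) = 33726 + (142/45)*(1/177784) = 33726 + 1/56340 = 1900122841/56340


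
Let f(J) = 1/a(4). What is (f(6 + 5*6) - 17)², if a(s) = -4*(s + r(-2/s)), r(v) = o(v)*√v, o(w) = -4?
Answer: (37537*I + 74256*√2)/(128*(I + 2*√2)) ≈ 290.42 + 1.0042*I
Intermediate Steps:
r(v) = -4*√v
a(s) = -4*s + 16*√2*√(-1/s) (a(s) = -4*(s - 4*√2*√(-1/s)) = -4*s + 16*√2*√(-1/s))
f(J) = 1/(-16 + 8*I*√2) (f(J) = 1/(-4*4 + 16*√2*√(-1/4)) = 1/(-16 + 16*√2*√(-1*¼)) = 1/(-16 + 16*√2*√(-¼)) = 1/(-16 + 16*√2*(I/2)) = 1/(-16 + 8*I*√2))
(f(6 + 5*6) - 17)² = ((-1/24 - I*√2/48) - 17)² = (-409/24 - I*√2/48)²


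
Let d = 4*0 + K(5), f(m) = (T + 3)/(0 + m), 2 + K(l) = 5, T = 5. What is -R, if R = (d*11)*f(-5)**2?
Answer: -2112/25 ≈ -84.480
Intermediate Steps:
K(l) = 3 (K(l) = -2 + 5 = 3)
f(m) = 8/m (f(m) = (5 + 3)/(0 + m) = 8/m)
d = 3 (d = 4*0 + 3 = 0 + 3 = 3)
R = 2112/25 (R = (3*11)*(8/(-5))**2 = 33*(8*(-1/5))**2 = 33*(-8/5)**2 = 33*(64/25) = 2112/25 ≈ 84.480)
-R = -1*2112/25 = -2112/25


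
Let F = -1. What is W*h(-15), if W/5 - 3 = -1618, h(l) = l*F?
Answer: -121125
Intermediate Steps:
h(l) = -l (h(l) = l*(-1) = -l)
W = -8075 (W = 15 + 5*(-1618) = 15 - 8090 = -8075)
W*h(-15) = -(-8075)*(-15) = -8075*15 = -121125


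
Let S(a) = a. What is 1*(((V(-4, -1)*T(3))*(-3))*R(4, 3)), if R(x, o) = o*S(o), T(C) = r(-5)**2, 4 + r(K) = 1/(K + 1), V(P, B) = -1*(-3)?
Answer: -23409/16 ≈ -1463.1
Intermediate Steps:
V(P, B) = 3
r(K) = -4 + 1/(1 + K) (r(K) = -4 + 1/(K + 1) = -4 + 1/(1 + K))
T(C) = 289/16 (T(C) = ((-3 - 4*(-5))/(1 - 5))**2 = ((-3 + 20)/(-4))**2 = (-1/4*17)**2 = (-17/4)**2 = 289/16)
R(x, o) = o**2 (R(x, o) = o*o = o**2)
1*(((V(-4, -1)*T(3))*(-3))*R(4, 3)) = 1*(((3*(289/16))*(-3))*3**2) = 1*(((867/16)*(-3))*9) = 1*(-2601/16*9) = 1*(-23409/16) = -23409/16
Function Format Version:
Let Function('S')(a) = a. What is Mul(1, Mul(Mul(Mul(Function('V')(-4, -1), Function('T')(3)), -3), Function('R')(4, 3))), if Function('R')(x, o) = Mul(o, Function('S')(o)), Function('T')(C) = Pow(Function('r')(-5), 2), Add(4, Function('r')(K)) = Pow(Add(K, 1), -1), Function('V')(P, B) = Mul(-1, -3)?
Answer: Rational(-23409, 16) ≈ -1463.1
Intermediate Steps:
Function('V')(P, B) = 3
Function('r')(K) = Add(-4, Pow(Add(1, K), -1)) (Function('r')(K) = Add(-4, Pow(Add(K, 1), -1)) = Add(-4, Pow(Add(1, K), -1)))
Function('T')(C) = Rational(289, 16) (Function('T')(C) = Pow(Mul(Pow(Add(1, -5), -1), Add(-3, Mul(-4, -5))), 2) = Pow(Mul(Pow(-4, -1), Add(-3, 20)), 2) = Pow(Mul(Rational(-1, 4), 17), 2) = Pow(Rational(-17, 4), 2) = Rational(289, 16))
Function('R')(x, o) = Pow(o, 2) (Function('R')(x, o) = Mul(o, o) = Pow(o, 2))
Mul(1, Mul(Mul(Mul(Function('V')(-4, -1), Function('T')(3)), -3), Function('R')(4, 3))) = Mul(1, Mul(Mul(Mul(3, Rational(289, 16)), -3), Pow(3, 2))) = Mul(1, Mul(Mul(Rational(867, 16), -3), 9)) = Mul(1, Mul(Rational(-2601, 16), 9)) = Mul(1, Rational(-23409, 16)) = Rational(-23409, 16)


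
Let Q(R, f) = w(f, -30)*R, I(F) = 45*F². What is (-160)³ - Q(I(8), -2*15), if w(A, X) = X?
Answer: -4009600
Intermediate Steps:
Q(R, f) = -30*R
(-160)³ - Q(I(8), -2*15) = (-160)³ - (-30)*45*8² = -4096000 - (-30)*45*64 = -4096000 - (-30)*2880 = -4096000 - 1*(-86400) = -4096000 + 86400 = -4009600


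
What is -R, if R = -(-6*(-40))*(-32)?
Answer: -7680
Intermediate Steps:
R = 7680 (R = -240*(-32) = -1*(-7680) = 7680)
-R = -1*7680 = -7680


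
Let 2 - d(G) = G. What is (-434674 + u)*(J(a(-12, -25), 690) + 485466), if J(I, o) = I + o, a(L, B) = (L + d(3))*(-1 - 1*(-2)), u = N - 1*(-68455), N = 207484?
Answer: -77167909105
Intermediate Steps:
d(G) = 2 - G
u = 275939 (u = 207484 - 1*(-68455) = 207484 + 68455 = 275939)
a(L, B) = -1 + L (a(L, B) = (L + (2 - 1*3))*(-1 - 1*(-2)) = (L + (2 - 3))*(-1 + 2) = (L - 1)*1 = (-1 + L)*1 = -1 + L)
(-434674 + u)*(J(a(-12, -25), 690) + 485466) = (-434674 + 275939)*(((-1 - 12) + 690) + 485466) = -158735*((-13 + 690) + 485466) = -158735*(677 + 485466) = -158735*486143 = -77167909105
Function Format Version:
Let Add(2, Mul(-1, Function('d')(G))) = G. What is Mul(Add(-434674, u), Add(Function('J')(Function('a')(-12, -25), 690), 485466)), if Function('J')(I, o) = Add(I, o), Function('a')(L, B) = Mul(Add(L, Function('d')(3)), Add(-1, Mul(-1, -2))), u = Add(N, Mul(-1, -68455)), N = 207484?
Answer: -77167909105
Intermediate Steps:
Function('d')(G) = Add(2, Mul(-1, G))
u = 275939 (u = Add(207484, Mul(-1, -68455)) = Add(207484, 68455) = 275939)
Function('a')(L, B) = Add(-1, L) (Function('a')(L, B) = Mul(Add(L, Add(2, Mul(-1, 3))), Add(-1, Mul(-1, -2))) = Mul(Add(L, Add(2, -3)), Add(-1, 2)) = Mul(Add(L, -1), 1) = Mul(Add(-1, L), 1) = Add(-1, L))
Mul(Add(-434674, u), Add(Function('J')(Function('a')(-12, -25), 690), 485466)) = Mul(Add(-434674, 275939), Add(Add(Add(-1, -12), 690), 485466)) = Mul(-158735, Add(Add(-13, 690), 485466)) = Mul(-158735, Add(677, 485466)) = Mul(-158735, 486143) = -77167909105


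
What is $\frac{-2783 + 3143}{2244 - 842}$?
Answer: $\frac{180}{701} \approx 0.25678$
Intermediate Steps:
$\frac{-2783 + 3143}{2244 - 842} = \frac{360}{1402} = 360 \cdot \frac{1}{1402} = \frac{180}{701}$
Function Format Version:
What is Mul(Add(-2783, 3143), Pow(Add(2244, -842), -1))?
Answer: Rational(180, 701) ≈ 0.25678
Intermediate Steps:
Mul(Add(-2783, 3143), Pow(Add(2244, -842), -1)) = Mul(360, Pow(1402, -1)) = Mul(360, Rational(1, 1402)) = Rational(180, 701)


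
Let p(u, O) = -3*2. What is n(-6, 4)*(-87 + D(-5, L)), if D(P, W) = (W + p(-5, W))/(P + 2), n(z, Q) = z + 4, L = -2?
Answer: 506/3 ≈ 168.67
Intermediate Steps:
p(u, O) = -6
n(z, Q) = 4 + z
D(P, W) = (-6 + W)/(2 + P) (D(P, W) = (W - 6)/(P + 2) = (-6 + W)/(2 + P))
n(-6, 4)*(-87 + D(-5, L)) = (4 - 6)*(-87 + (-6 - 2)/(2 - 5)) = -2*(-87 - 8/(-3)) = -2*(-87 - ⅓*(-8)) = -2*(-87 + 8/3) = -2*(-253/3) = 506/3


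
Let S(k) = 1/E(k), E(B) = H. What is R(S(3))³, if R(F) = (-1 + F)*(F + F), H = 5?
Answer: -512/15625 ≈ -0.032768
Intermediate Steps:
E(B) = 5
S(k) = ⅕ (S(k) = 1/5 = ⅕)
R(F) = 2*F*(-1 + F) (R(F) = (-1 + F)*(2*F) = 2*F*(-1 + F))
R(S(3))³ = (2*(⅕)*(-1 + ⅕))³ = (2*(⅕)*(-⅘))³ = (-8/25)³ = -512/15625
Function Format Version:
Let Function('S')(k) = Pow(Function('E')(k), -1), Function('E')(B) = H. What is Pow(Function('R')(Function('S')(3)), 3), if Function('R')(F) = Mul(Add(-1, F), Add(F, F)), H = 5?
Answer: Rational(-512, 15625) ≈ -0.032768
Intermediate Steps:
Function('E')(B) = 5
Function('S')(k) = Rational(1, 5) (Function('S')(k) = Pow(5, -1) = Rational(1, 5))
Function('R')(F) = Mul(2, F, Add(-1, F)) (Function('R')(F) = Mul(Add(-1, F), Mul(2, F)) = Mul(2, F, Add(-1, F)))
Pow(Function('R')(Function('S')(3)), 3) = Pow(Mul(2, Rational(1, 5), Add(-1, Rational(1, 5))), 3) = Pow(Mul(2, Rational(1, 5), Rational(-4, 5)), 3) = Pow(Rational(-8, 25), 3) = Rational(-512, 15625)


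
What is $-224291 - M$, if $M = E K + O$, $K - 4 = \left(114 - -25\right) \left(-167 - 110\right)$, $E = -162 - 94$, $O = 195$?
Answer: $-10080230$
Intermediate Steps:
$E = -256$ ($E = -162 - 94 = -256$)
$K = -38499$ ($K = 4 + \left(114 - -25\right) \left(-167 - 110\right) = 4 + \left(114 + \left(-9 + 34\right)\right) \left(-277\right) = 4 + \left(114 + 25\right) \left(-277\right) = 4 + 139 \left(-277\right) = 4 - 38503 = -38499$)
$M = 9855939$ ($M = \left(-256\right) \left(-38499\right) + 195 = 9855744 + 195 = 9855939$)
$-224291 - M = -224291 - 9855939 = -10080230$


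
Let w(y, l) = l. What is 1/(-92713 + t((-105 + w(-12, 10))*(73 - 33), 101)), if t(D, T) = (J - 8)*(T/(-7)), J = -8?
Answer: -7/647375 ≈ -1.0813e-5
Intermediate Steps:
t(D, T) = 16*T/7 (t(D, T) = (-8 - 8)*(T/(-7)) = -16*T*(-1)/7 = -(-16)*T/7 = 16*T/7)
1/(-92713 + t((-105 + w(-12, 10))*(73 - 33), 101)) = 1/(-92713 + (16/7)*101) = 1/(-92713 + 1616/7) = 1/(-647375/7) = -7/647375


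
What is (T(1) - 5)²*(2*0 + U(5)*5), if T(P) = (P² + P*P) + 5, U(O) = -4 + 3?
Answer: -20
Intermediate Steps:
U(O) = -1
T(P) = 5 + 2*P² (T(P) = (P² + P²) + 5 = 2*P² + 5 = 5 + 2*P²)
(T(1) - 5)²*(2*0 + U(5)*5) = ((5 + 2*1²) - 5)²*(2*0 - 1*5) = ((5 + 2*1) - 5)²*(0 - 5) = ((5 + 2) - 5)²*(-5) = (7 - 5)²*(-5) = 2²*(-5) = 4*(-5) = -20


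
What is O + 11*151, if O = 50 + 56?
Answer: 1767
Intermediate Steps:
O = 106
O + 11*151 = 106 + 11*151 = 106 + 1661 = 1767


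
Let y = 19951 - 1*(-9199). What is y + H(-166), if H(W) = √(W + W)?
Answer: 29150 + 2*I*√83 ≈ 29150.0 + 18.221*I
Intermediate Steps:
y = 29150 (y = 19951 + 9199 = 29150)
H(W) = √2*√W (H(W) = √(2*W) = √2*√W)
y + H(-166) = 29150 + √2*√(-166) = 29150 + √2*(I*√166) = 29150 + 2*I*√83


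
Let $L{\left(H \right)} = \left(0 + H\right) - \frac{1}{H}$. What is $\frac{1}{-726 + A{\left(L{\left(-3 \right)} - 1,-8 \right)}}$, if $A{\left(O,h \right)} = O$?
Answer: $- \frac{3}{2189} \approx -0.0013705$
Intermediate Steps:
$L{\left(H \right)} = H - \frac{1}{H}$
$\frac{1}{-726 + A{\left(L{\left(-3 \right)} - 1,-8 \right)}} = \frac{1}{-726 - \frac{11}{3}} = \frac{1}{- \frac{2189}{3}} = - \frac{3}{2189}$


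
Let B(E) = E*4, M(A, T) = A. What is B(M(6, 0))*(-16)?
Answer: -384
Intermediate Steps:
B(E) = 4*E
B(M(6, 0))*(-16) = (4*6)*(-16) = 24*(-16) = -384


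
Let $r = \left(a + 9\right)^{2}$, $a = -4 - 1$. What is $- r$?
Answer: $-16$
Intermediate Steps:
$a = -5$ ($a = -4 - 1 = -5$)
$r = 16$ ($r = \left(-5 + 9\right)^{2} = 4^{2} = 16$)
$- r = \left(-1\right) 16 = -16$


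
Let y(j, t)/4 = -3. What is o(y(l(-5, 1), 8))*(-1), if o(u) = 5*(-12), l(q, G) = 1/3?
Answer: 60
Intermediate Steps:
l(q, G) = ⅓
y(j, t) = -12 (y(j, t) = 4*(-3) = -12)
o(u) = -60
o(y(l(-5, 1), 8))*(-1) = -60*(-1) = 60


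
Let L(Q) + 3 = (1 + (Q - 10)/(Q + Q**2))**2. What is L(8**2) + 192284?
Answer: 831888957849/4326400 ≈ 1.9228e+5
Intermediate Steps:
L(Q) = -3 + (1 + (-10 + Q)/(Q + Q**2))**2 (L(Q) = -3 + (1 + (Q - 10)/(Q + Q**2))**2 = -3 + (1 + (-10 + Q)/(Q + Q**2))**2)
L(8**2) + 192284 = (-3 + (-10 + (8**2)**2 + 2*8**2)**2/((8**2)**2*(1 + 8**2)**2)) + 192284 = (-3 + (-10 + 64**2 + 2*64)**2/(64**2*(1 + 64)**2)) + 192284 = (-3 + (1/4096)*(-10 + 4096 + 128)**2/65**2) + 192284 = (-3 + (1/4096)*(1/4225)*4214**2) + 192284 = (-3 + (1/4096)*(1/4225)*17757796) + 192284 = (-3 + 4439449/4326400) + 192284 = -8539751/4326400 + 192284 = 831888957849/4326400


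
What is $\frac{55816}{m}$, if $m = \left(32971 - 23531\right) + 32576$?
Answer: $\frac{6977}{5252} \approx 1.3284$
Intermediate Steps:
$m = 42016$ ($m = 9440 + 32576 = 42016$)
$\frac{55816}{m} = \frac{55816}{42016} = 55816 \cdot \frac{1}{42016} = \frac{6977}{5252}$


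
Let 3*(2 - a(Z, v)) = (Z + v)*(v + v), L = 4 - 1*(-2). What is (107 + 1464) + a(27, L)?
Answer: 1441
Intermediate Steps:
L = 6 (L = 4 + 2 = 6)
a(Z, v) = 2 - 2*v*(Z + v)/3 (a(Z, v) = 2 - (Z + v)*(v + v)/3 = 2 - (Z + v)*2*v/3 = 2 - 2*v*(Z + v)/3)
(107 + 1464) + a(27, L) = (107 + 1464) + (2 - ⅔*6² - ⅔*27*6) = 1571 + (2 - ⅔*36 - 108) = 1571 + (2 - 24 - 108) = 1571 - 130 = 1441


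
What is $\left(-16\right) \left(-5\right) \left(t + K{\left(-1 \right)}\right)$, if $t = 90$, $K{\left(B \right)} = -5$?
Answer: $6800$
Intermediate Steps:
$\left(-16\right) \left(-5\right) \left(t + K{\left(-1 \right)}\right) = \left(-16\right) \left(-5\right) \left(90 - 5\right) = 80 \cdot 85 = 6800$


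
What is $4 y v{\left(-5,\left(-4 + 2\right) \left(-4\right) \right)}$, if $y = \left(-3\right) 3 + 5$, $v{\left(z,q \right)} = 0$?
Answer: $0$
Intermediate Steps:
$y = -4$ ($y = -9 + 5 = -4$)
$4 y v{\left(-5,\left(-4 + 2\right) \left(-4\right) \right)} = 4 \left(-4\right) 0 = \left(-16\right) 0 = 0$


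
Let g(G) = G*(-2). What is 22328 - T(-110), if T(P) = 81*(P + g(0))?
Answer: 31238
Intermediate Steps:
g(G) = -2*G
T(P) = 81*P (T(P) = 81*(P - 2*0) = 81*(P + 0) = 81*P)
22328 - T(-110) = 22328 - 81*(-110) = 22328 - 1*(-8910) = 22328 + 8910 = 31238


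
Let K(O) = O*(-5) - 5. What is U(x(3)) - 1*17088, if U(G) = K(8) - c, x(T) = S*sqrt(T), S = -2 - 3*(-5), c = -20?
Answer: -17113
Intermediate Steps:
S = 13 (S = -2 + 15 = 13)
K(O) = -5 - 5*O (K(O) = -5*O - 5 = -5 - 5*O)
x(T) = 13*sqrt(T)
U(G) = -25 (U(G) = (-5 - 5*8) - 1*(-20) = (-5 - 40) + 20 = -45 + 20 = -25)
U(x(3)) - 1*17088 = -25 - 1*17088 = -25 - 17088 = -17113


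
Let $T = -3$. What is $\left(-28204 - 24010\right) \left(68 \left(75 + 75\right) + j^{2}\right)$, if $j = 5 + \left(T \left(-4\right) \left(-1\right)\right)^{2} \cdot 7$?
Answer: $-54112970966$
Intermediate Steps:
$j = 1013$ ($j = 5 + \left(\left(-3\right) \left(-4\right) \left(-1\right)\right)^{2} \cdot 7 = 5 + \left(12 \left(-1\right)\right)^{2} \cdot 7 = 5 + \left(-12\right)^{2} \cdot 7 = 5 + 144 \cdot 7 = 5 + 1008 = 1013$)
$\left(-28204 - 24010\right) \left(68 \left(75 + 75\right) + j^{2}\right) = \left(-28204 - 24010\right) \left(68 \left(75 + 75\right) + 1013^{2}\right) = - 52214 \left(68 \cdot 150 + 1026169\right) = - 52214 \left(10200 + 1026169\right) = \left(-52214\right) 1036369 = -54112970966$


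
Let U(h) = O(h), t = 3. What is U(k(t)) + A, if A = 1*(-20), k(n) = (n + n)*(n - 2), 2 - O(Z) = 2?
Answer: -20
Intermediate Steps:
O(Z) = 0 (O(Z) = 2 - 1*2 = 2 - 2 = 0)
k(n) = 2*n*(-2 + n) (k(n) = (2*n)*(-2 + n) = 2*n*(-2 + n))
U(h) = 0
A = -20
U(k(t)) + A = 0 - 20 = -20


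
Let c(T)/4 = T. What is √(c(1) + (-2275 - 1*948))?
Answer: I*√3219 ≈ 56.736*I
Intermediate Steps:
c(T) = 4*T
√(c(1) + (-2275 - 1*948)) = √(4*1 + (-2275 - 1*948)) = √(4 + (-2275 - 948)) = √(4 - 3223) = √(-3219) = I*√3219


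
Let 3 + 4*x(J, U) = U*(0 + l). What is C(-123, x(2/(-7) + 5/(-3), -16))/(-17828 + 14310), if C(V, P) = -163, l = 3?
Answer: 163/3518 ≈ 0.046333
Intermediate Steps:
x(J, U) = -3/4 + 3*U/4 (x(J, U) = -3/4 + (U*(0 + 3))/4 = -3/4 + (U*3)/4 = -3/4 + (3*U)/4 = -3/4 + 3*U/4)
C(-123, x(2/(-7) + 5/(-3), -16))/(-17828 + 14310) = -163/(-17828 + 14310) = -163/(-3518) = -163*(-1/3518) = 163/3518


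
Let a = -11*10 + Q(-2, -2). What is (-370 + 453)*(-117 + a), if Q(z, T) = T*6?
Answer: -19837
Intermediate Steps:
Q(z, T) = 6*T
a = -122 (a = -11*10 + 6*(-2) = -110 - 12 = -122)
(-370 + 453)*(-117 + a) = (-370 + 453)*(-117 - 122) = 83*(-239) = -19837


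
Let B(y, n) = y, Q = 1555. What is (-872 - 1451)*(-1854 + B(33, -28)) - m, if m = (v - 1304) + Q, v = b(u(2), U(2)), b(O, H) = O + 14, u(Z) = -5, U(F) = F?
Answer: 4229923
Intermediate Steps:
b(O, H) = 14 + O
v = 9 (v = 14 - 5 = 9)
m = 260 (m = (9 - 1304) + 1555 = -1295 + 1555 = 260)
(-872 - 1451)*(-1854 + B(33, -28)) - m = (-872 - 1451)*(-1854 + 33) - 1*260 = -2323*(-1821) - 260 = 4230183 - 260 = 4229923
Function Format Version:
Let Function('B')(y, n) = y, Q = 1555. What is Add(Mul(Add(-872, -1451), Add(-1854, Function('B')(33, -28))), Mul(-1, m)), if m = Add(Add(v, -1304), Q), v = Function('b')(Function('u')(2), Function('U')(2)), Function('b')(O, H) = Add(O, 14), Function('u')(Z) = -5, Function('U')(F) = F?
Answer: 4229923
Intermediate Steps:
Function('b')(O, H) = Add(14, O)
v = 9 (v = Add(14, -5) = 9)
m = 260 (m = Add(Add(9, -1304), 1555) = Add(-1295, 1555) = 260)
Add(Mul(Add(-872, -1451), Add(-1854, Function('B')(33, -28))), Mul(-1, m)) = Add(Mul(Add(-872, -1451), Add(-1854, 33)), Mul(-1, 260)) = Add(Mul(-2323, -1821), -260) = Add(4230183, -260) = 4229923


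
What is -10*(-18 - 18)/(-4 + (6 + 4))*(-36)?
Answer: -2160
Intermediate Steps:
-10*(-18 - 18)/(-4 + (6 + 4))*(-36) = -(-360)/(-4 + 10)*(-36) = -(-360)/6*(-36) = -10*(-6)*(-36) = 60*(-36) = -2160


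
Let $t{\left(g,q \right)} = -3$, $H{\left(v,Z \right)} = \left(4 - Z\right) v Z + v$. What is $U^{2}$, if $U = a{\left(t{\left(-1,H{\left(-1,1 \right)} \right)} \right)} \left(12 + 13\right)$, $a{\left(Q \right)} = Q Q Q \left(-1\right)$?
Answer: $455625$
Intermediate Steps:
$H{\left(v,Z \right)} = v + Z v \left(4 - Z\right)$ ($H{\left(v,Z \right)} = v \left(4 - Z\right) Z + v = Z v \left(4 - Z\right) + v = v + Z v \left(4 - Z\right)$)
$a{\left(Q \right)} = - Q^{3}$ ($a{\left(Q \right)} = Q Q^{2} \left(-1\right) = Q \left(- Q^{2}\right) = - Q^{3}$)
$U = 675$ ($U = - \left(-3\right)^{3} \left(12 + 13\right) = \left(-1\right) \left(-27\right) 25 = 27 \cdot 25 = 675$)
$U^{2} = 675^{2} = 455625$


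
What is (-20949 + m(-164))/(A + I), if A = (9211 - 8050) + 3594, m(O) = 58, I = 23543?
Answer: -20891/28298 ≈ -0.73825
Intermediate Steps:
A = 4755 (A = 1161 + 3594 = 4755)
(-20949 + m(-164))/(A + I) = (-20949 + 58)/(4755 + 23543) = -20891/28298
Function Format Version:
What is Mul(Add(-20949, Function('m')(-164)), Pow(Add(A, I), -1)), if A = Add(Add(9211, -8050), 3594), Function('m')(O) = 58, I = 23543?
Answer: Rational(-20891, 28298) ≈ -0.73825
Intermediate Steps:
A = 4755 (A = Add(1161, 3594) = 4755)
Mul(Add(-20949, Function('m')(-164)), Pow(Add(A, I), -1)) = Mul(Add(-20949, 58), Pow(Add(4755, 23543), -1)) = Mul(-20891, Pow(28298, -1)) = Mul(-20891, Rational(1, 28298)) = Rational(-20891, 28298)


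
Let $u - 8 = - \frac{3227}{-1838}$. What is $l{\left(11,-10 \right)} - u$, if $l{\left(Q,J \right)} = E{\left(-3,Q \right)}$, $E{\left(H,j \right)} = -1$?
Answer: $- \frac{19769}{1838} \approx -10.756$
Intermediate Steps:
$l{\left(Q,J \right)} = -1$
$u = \frac{17931}{1838}$ ($u = 8 - \frac{3227}{-1838} = 8 - - \frac{3227}{1838} = 8 + \frac{3227}{1838} = \frac{17931}{1838} \approx 9.7557$)
$l{\left(11,-10 \right)} - u = -1 - \frac{17931}{1838} = - \frac{19769}{1838}$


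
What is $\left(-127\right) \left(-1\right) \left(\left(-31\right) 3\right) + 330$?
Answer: $-11481$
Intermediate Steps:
$\left(-127\right) \left(-1\right) \left(\left(-31\right) 3\right) + 330 = 127 \left(-93\right) + 330 = -11811 + 330 = -11481$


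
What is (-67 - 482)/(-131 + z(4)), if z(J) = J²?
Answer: 549/115 ≈ 4.7739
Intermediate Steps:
(-67 - 482)/(-131 + z(4)) = (-67 - 482)/(-131 + 4²) = -549/(-131 + 16) = -549/(-115) = -549*(-1/115) = 549/115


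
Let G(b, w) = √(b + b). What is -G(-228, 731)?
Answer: -2*I*√114 ≈ -21.354*I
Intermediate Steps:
G(b, w) = √2*√b (G(b, w) = √(2*b) = √2*√b)
-G(-228, 731) = -√2*√(-228) = -√2*2*I*√57 = -2*I*√114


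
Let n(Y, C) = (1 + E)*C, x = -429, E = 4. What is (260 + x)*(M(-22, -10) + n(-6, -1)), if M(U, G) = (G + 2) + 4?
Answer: 1521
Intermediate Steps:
M(U, G) = 6 + G (M(U, G) = (2 + G) + 4 = 6 + G)
n(Y, C) = 5*C (n(Y, C) = (1 + 4)*C = 5*C)
(260 + x)*(M(-22, -10) + n(-6, -1)) = (260 - 429)*((6 - 10) + 5*(-1)) = -169*(-4 - 5) = -169*(-9) = 1521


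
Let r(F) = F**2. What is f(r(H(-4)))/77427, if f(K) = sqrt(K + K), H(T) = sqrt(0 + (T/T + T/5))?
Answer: sqrt(10)/387135 ≈ 8.1684e-6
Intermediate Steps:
H(T) = sqrt(1 + T/5) (H(T) = sqrt(0 + (1 + T*(1/5))) = sqrt(0 + (1 + T/5)) = sqrt(1 + T/5))
f(K) = sqrt(2)*sqrt(K) (f(K) = sqrt(2*K) = sqrt(2)*sqrt(K))
f(r(H(-4)))/77427 = (sqrt(2)*sqrt((sqrt(25 + 5*(-4))/5)**2))/77427 = (sqrt(2)*sqrt((sqrt(25 - 20)/5)**2))*(1/77427) = (sqrt(2)*sqrt((sqrt(5)/5)**2))*(1/77427) = (sqrt(2)*sqrt(1/5))*(1/77427) = (sqrt(2)*(sqrt(5)/5))*(1/77427) = (sqrt(10)/5)*(1/77427) = sqrt(10)/387135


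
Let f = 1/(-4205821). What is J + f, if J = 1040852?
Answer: 4377637199491/4205821 ≈ 1.0409e+6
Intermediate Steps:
f = -1/4205821 ≈ -2.3777e-7
J + f = 1040852 - 1/4205821 = 4377637199491/4205821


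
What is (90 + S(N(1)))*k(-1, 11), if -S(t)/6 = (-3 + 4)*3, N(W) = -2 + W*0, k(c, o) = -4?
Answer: -288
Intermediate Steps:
N(W) = -2 (N(W) = -2 + 0 = -2)
S(t) = -18 (S(t) = -6*(-3 + 4)*3 = -6*3 = -18)
(90 + S(N(1)))*k(-1, 11) = (90 - 18)*(-4) = 72*(-4) = -288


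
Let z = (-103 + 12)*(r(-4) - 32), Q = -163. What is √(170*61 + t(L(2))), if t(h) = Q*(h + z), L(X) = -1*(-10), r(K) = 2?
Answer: 25*I*√698 ≈ 660.49*I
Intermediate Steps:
L(X) = 10
z = 2730 (z = (-103 + 12)*(2 - 32) = -91*(-30) = 2730)
t(h) = -444990 - 163*h (t(h) = -163*(h + 2730) = -163*(2730 + h) = -444990 - 163*h)
√(170*61 + t(L(2))) = √(170*61 + (-444990 - 163*10)) = √(10370 + (-444990 - 1630)) = √(10370 - 446620) = √(-436250) = 25*I*√698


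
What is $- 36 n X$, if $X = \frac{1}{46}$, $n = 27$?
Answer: $- \frac{486}{23} \approx -21.13$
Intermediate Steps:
$X = \frac{1}{46} \approx 0.021739$
$- 36 n X = \left(-36\right) 27 \cdot \frac{1}{46} = \left(-972\right) \frac{1}{46} = - \frac{486}{23}$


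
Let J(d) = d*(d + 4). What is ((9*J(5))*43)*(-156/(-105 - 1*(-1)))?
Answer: 52245/2 ≈ 26123.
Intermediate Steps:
J(d) = d*(4 + d)
((9*J(5))*43)*(-156/(-105 - 1*(-1))) = ((9*(5*(4 + 5)))*43)*(-156/(-105 - 1*(-1))) = ((9*(5*9))*43)*(-156/(-105 + 1)) = ((9*45)*43)*(-156/(-104)) = (405*43)*(-156*(-1/104)) = 17415*(3/2) = 52245/2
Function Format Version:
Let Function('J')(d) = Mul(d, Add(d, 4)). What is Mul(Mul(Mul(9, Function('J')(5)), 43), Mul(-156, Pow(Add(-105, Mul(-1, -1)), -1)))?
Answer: Rational(52245, 2) ≈ 26123.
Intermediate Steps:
Function('J')(d) = Mul(d, Add(4, d))
Mul(Mul(Mul(9, Function('J')(5)), 43), Mul(-156, Pow(Add(-105, Mul(-1, -1)), -1))) = Mul(Mul(Mul(9, Mul(5, Add(4, 5))), 43), Mul(-156, Pow(Add(-105, Mul(-1, -1)), -1))) = Mul(Mul(Mul(9, Mul(5, 9)), 43), Mul(-156, Pow(Add(-105, 1), -1))) = Mul(Mul(Mul(9, 45), 43), Mul(-156, Pow(-104, -1))) = Mul(Mul(405, 43), Mul(-156, Rational(-1, 104))) = Mul(17415, Rational(3, 2)) = Rational(52245, 2)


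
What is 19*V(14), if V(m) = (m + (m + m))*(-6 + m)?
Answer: 6384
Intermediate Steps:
V(m) = 3*m*(-6 + m) (V(m) = (m + 2*m)*(-6 + m) = (3*m)*(-6 + m) = 3*m*(-6 + m))
19*V(14) = 19*(3*14*(-6 + 14)) = 19*(3*14*8) = 19*336 = 6384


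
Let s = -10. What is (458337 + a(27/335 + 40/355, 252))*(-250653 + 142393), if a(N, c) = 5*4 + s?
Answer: -49620646220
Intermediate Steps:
a(N, c) = 10 (a(N, c) = 5*4 - 10 = 20 - 10 = 10)
(458337 + a(27/335 + 40/355, 252))*(-250653 + 142393) = (458337 + 10)*(-250653 + 142393) = 458347*(-108260) = -49620646220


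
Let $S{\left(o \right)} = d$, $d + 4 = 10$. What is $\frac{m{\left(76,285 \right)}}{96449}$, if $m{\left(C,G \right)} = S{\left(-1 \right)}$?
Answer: $\frac{6}{96449} \approx 6.2209 \cdot 10^{-5}$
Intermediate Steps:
$d = 6$ ($d = -4 + 10 = 6$)
$S{\left(o \right)} = 6$
$m{\left(C,G \right)} = 6$
$\frac{m{\left(76,285 \right)}}{96449} = \frac{6}{96449}$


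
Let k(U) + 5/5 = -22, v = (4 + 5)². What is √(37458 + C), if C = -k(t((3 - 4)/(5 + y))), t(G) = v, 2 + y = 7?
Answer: √37481 ≈ 193.60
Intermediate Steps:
y = 5 (y = -2 + 7 = 5)
v = 81 (v = 9² = 81)
t(G) = 81
k(U) = -23 (k(U) = -1 - 22 = -23)
C = 23 (C = -1*(-23) = 23)
√(37458 + C) = √(37458 + 23) = √37481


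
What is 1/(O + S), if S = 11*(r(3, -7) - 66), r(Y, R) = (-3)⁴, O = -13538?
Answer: -1/13373 ≈ -7.4778e-5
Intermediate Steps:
r(Y, R) = 81
S = 165 (S = 11*(81 - 66) = 11*15 = 165)
1/(O + S) = 1/(-13538 + 165) = 1/(-13373) = -1/13373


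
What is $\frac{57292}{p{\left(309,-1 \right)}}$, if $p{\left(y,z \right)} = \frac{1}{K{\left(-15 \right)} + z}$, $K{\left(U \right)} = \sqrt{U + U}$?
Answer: $-57292 + 57292 i \sqrt{30} \approx -57292.0 + 3.138 \cdot 10^{5} i$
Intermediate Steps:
$K{\left(U \right)} = \sqrt{2} \sqrt{U}$ ($K{\left(U \right)} = \sqrt{2 U} = \sqrt{2} \sqrt{U}$)
$p{\left(y,z \right)} = \frac{1}{z + i \sqrt{30}}$ ($p{\left(y,z \right)} = \frac{1}{\sqrt{2} \sqrt{-15} + z} = \frac{1}{\sqrt{2} i \sqrt{15} + z} = \frac{1}{i \sqrt{30} + z} = \frac{1}{z + i \sqrt{30}}$)
$\frac{57292}{p{\left(309,-1 \right)}} = \frac{57292}{\frac{1}{-1 + i \sqrt{30}}} = 57292 \left(-1 + i \sqrt{30}\right) = -57292 + 57292 i \sqrt{30}$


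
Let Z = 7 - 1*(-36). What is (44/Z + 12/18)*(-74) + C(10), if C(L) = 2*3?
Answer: -15358/129 ≈ -119.05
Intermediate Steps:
Z = 43 (Z = 7 + 36 = 43)
C(L) = 6
(44/Z + 12/18)*(-74) + C(10) = (44/43 + 12/18)*(-74) + 6 = (44*(1/43) + 12*(1/18))*(-74) + 6 = (44/43 + ⅔)*(-74) + 6 = (218/129)*(-74) + 6 = -16132/129 + 6 = -15358/129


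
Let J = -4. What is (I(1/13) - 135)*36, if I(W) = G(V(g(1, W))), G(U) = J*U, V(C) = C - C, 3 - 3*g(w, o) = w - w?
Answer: -4860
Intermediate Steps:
g(w, o) = 1 (g(w, o) = 1 - (w - w)/3 = 1 - ⅓*0 = 1 + 0 = 1)
V(C) = 0
G(U) = -4*U
I(W) = 0 (I(W) = -4*0 = 0)
(I(1/13) - 135)*36 = (0 - 135)*36 = -135*36 = -4860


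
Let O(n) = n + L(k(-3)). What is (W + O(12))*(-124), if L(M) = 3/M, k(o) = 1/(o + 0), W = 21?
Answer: -2976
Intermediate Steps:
k(o) = 1/o
O(n) = -9 + n (O(n) = n + 3/(1/(-3)) = n + 3/(-⅓) = n + 3*(-3) = n - 9 = -9 + n)
(W + O(12))*(-124) = (21 + (-9 + 12))*(-124) = (21 + 3)*(-124) = 24*(-124) = -2976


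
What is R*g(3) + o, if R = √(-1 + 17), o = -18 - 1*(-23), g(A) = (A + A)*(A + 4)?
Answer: 173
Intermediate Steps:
g(A) = 2*A*(4 + A) (g(A) = (2*A)*(4 + A) = 2*A*(4 + A))
o = 5 (o = -18 + 23 = 5)
R = 4 (R = √16 = 4)
R*g(3) + o = 4*(2*3*(4 + 3)) + 5 = 4*(2*3*7) + 5 = 4*42 + 5 = 168 + 5 = 173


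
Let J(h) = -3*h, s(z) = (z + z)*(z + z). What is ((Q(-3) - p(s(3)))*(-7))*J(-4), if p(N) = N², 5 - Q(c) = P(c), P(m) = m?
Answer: 108192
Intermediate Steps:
s(z) = 4*z² (s(z) = (2*z)*(2*z) = 4*z²)
Q(c) = 5 - c
((Q(-3) - p(s(3)))*(-7))*J(-4) = (((5 - 1*(-3)) - (4*3²)²)*(-7))*(-3*(-4)) = (((5 + 3) - (4*9)²)*(-7))*12 = ((8 - 1*36²)*(-7))*12 = ((8 - 1*1296)*(-7))*12 = ((8 - 1296)*(-7))*12 = -1288*(-7)*12 = 9016*12 = 108192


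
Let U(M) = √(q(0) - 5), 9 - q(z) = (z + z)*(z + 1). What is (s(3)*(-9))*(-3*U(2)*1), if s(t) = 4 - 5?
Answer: -54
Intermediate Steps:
q(z) = 9 - 2*z*(1 + z) (q(z) = 9 - (z + z)*(z + 1) = 9 - 2*z*(1 + z))
U(M) = 2 (U(M) = √((9 - 2*0 - 2*0²) - 5) = √((9 + 0 - 2*0) - 5) = √((9 + 0 + 0) - 5) = √(9 - 5) = √4 = 2)
s(t) = -1
(s(3)*(-9))*(-3*U(2)*1) = (-1*(-9))*(-3*2*1) = 9*(-6*1) = 9*(-6) = -54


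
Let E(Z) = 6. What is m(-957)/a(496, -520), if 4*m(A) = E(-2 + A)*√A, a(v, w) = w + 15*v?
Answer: 3*I*√957/13840 ≈ 0.0067057*I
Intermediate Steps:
m(A) = 3*√A/2 (m(A) = (6*√A)/4 = 3*√A/2)
m(-957)/a(496, -520) = (3*√(-957)/2)/(-520 + 15*496) = (3*(I*√957)/2)/(-520 + 7440) = (3*I*√957/2)/6920 = (3*I*√957/2)*(1/6920) = 3*I*√957/13840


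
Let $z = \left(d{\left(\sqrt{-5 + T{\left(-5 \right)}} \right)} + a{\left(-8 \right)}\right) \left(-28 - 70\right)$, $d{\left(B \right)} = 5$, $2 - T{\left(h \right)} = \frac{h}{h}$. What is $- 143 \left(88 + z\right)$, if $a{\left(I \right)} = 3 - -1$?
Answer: $113542$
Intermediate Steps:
$a{\left(I \right)} = 4$ ($a{\left(I \right)} = 3 + 1 = 4$)
$T{\left(h \right)} = 1$ ($T{\left(h \right)} = 2 - \frac{h}{h} = 2 - 1 = 1$)
$z = -882$ ($z = \left(5 + 4\right) \left(-28 - 70\right) = 9 \left(-98\right) = -882$)
$- 143 \left(88 + z\right) = - 143 \left(88 - 882\right) = \left(-143\right) \left(-794\right) = 113542$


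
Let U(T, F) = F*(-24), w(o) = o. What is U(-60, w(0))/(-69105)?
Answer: 0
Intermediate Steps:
U(T, F) = -24*F
U(-60, w(0))/(-69105) = -24*0/(-69105) = 0*(-1/69105) = 0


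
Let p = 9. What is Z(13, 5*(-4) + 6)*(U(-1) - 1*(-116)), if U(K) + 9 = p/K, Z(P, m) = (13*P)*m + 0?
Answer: -231868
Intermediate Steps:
Z(P, m) = 13*P*m (Z(P, m) = 13*P*m + 0 = 13*P*m)
U(K) = -9 + 9/K
Z(13, 5*(-4) + 6)*(U(-1) - 1*(-116)) = (13*13*(5*(-4) + 6))*((-9 + 9/(-1)) - 1*(-116)) = (13*13*(-20 + 6))*((-9 + 9*(-1)) + 116) = (13*13*(-14))*((-9 - 9) + 116) = -2366*(-18 + 116) = -2366*98 = -231868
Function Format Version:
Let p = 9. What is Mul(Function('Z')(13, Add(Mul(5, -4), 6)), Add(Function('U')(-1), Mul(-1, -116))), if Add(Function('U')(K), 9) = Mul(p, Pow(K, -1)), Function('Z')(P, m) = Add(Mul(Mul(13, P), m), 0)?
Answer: -231868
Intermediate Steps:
Function('Z')(P, m) = Mul(13, P, m) (Function('Z')(P, m) = Add(Mul(13, P, m), 0) = Mul(13, P, m))
Function('U')(K) = Add(-9, Mul(9, Pow(K, -1)))
Mul(Function('Z')(13, Add(Mul(5, -4), 6)), Add(Function('U')(-1), Mul(-1, -116))) = Mul(Mul(13, 13, Add(Mul(5, -4), 6)), Add(Add(-9, Mul(9, Pow(-1, -1))), Mul(-1, -116))) = Mul(Mul(13, 13, Add(-20, 6)), Add(Add(-9, Mul(9, -1)), 116)) = Mul(Mul(13, 13, -14), Add(Add(-9, -9), 116)) = Mul(-2366, Add(-18, 116)) = Mul(-2366, 98) = -231868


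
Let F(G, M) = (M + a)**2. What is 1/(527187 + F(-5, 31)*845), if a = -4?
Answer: 1/1143192 ≈ 8.7474e-7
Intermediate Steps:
F(G, M) = (-4 + M)**2 (F(G, M) = (M - 4)**2 = (-4 + M)**2)
1/(527187 + F(-5, 31)*845) = 1/(527187 + (-4 + 31)**2*845) = 1/(527187 + 27**2*845) = 1/(527187 + 729*845) = 1/(527187 + 616005) = 1/1143192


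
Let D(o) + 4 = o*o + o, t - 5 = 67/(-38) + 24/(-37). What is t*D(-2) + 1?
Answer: -2936/703 ≈ -4.1764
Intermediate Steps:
t = 3639/1406 (t = 5 + (67/(-38) + 24/(-37)) = 5 + (67*(-1/38) + 24*(-1/37)) = 5 + (-67/38 - 24/37) = 5 - 3391/1406 = 3639/1406 ≈ 2.5882)
D(o) = -4 + o + o² (D(o) = -4 + (o*o + o) = -4 + (o² + o) = -4 + (o + o²) = -4 + o + o²)
t*D(-2) + 1 = 3639*(-4 - 2 + (-2)²)/1406 + 1 = 3639*(-4 - 2 + 4)/1406 + 1 = (3639/1406)*(-2) + 1 = -3639/703 + 1 = -2936/703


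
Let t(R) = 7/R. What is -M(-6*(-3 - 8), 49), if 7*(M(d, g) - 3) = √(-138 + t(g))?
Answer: -3 - I*√6755/49 ≈ -3.0 - 1.6773*I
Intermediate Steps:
M(d, g) = 3 + √(-138 + 7/g)/7
-M(-6*(-3 - 8), 49) = -(3 + √(-138 + 7/49)/7) = -(3 + √(-138 + 7*(1/49))/7) = -(3 + √(-138 + ⅐)/7) = -(3 + √(-965/7)/7) = -(3 + (I*√6755/7)/7) = -(3 + I*√6755/49) = -3 - I*√6755/49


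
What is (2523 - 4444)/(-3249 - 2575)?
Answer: 1921/5824 ≈ 0.32984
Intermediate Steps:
(2523 - 4444)/(-3249 - 2575) = -1921/(-5824) = -1921*(-1/5824) = 1921/5824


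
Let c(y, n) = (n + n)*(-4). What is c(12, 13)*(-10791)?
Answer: 1122264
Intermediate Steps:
c(y, n) = -8*n (c(y, n) = (2*n)*(-4) = -8*n)
c(12, 13)*(-10791) = -8*13*(-10791) = -104*(-10791) = 1122264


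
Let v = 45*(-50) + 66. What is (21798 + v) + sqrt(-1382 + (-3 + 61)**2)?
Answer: 19614 + sqrt(1982) ≈ 19659.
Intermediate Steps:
v = -2184 (v = -2250 + 66 = -2184)
(21798 + v) + sqrt(-1382 + (-3 + 61)**2) = (21798 - 2184) + sqrt(-1382 + (-3 + 61)**2) = 19614 + sqrt(-1382 + 58**2) = 19614 + sqrt(-1382 + 3364) = 19614 + sqrt(1982)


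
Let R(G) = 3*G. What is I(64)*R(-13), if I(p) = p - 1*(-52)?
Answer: -4524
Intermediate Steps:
I(p) = 52 + p (I(p) = p + 52 = 52 + p)
I(64)*R(-13) = (52 + 64)*(3*(-13)) = 116*(-39) = -4524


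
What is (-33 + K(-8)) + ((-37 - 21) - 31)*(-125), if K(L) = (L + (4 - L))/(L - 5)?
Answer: 144192/13 ≈ 11092.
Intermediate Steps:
K(L) = 4/(-5 + L)
(-33 + K(-8)) + ((-37 - 21) - 31)*(-125) = (-33 + 4/(-5 - 8)) + ((-37 - 21) - 31)*(-125) = (-33 + 4/(-13)) + (-58 - 31)*(-125) = (-33 + 4*(-1/13)) - 89*(-125) = (-33 - 4/13) + 11125 = -433/13 + 11125 = 144192/13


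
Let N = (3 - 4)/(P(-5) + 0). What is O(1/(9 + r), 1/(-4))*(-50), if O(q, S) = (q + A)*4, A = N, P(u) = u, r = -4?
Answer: -80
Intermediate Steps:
N = ⅕ (N = (3 - 4)/(-5 + 0) = -1/(-5) = -1*(-⅕) = ⅕ ≈ 0.20000)
A = ⅕ ≈ 0.20000
O(q, S) = ⅘ + 4*q (O(q, S) = (q + ⅕)*4 = (⅕ + q)*4 = ⅘ + 4*q)
O(1/(9 + r), 1/(-4))*(-50) = (⅘ + 4/(9 - 4))*(-50) = (⅘ + 4/5)*(-50) = (⅘ + 4*(⅕))*(-50) = (⅘ + ⅘)*(-50) = (8/5)*(-50) = -80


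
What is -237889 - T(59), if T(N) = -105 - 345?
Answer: -237439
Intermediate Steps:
T(N) = -450
-237889 - T(59) = -237889 - 1*(-450) = -237889 + 450 = -237439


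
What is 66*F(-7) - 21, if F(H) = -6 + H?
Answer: -879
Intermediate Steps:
66*F(-7) - 21 = 66*(-6 - 7) - 21 = 66*(-13) - 21 = -858 - 21 = -879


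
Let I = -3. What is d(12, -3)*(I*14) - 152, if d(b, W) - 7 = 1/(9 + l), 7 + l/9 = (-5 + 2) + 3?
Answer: -4007/9 ≈ -445.22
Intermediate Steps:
l = -63 (l = -63 + 9*((-5 + 2) + 3) = -63 + 9*(-3 + 3) = -63 + 9*0 = -63 + 0 = -63)
d(b, W) = 377/54 (d(b, W) = 7 + 1/(9 - 63) = 7 + 1/(-54) = 7 - 1/54 = 377/54)
d(12, -3)*(I*14) - 152 = 377*(-3*14)/54 - 152 = (377/54)*(-42) - 152 = -2639/9 - 152 = -4007/9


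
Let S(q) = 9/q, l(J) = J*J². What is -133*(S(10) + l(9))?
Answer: -970767/10 ≈ -97077.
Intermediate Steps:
l(J) = J³
-133*(S(10) + l(9)) = -133*(9/10 + 9³) = -133*(9*(⅒) + 729) = -133*(9/10 + 729) = -133*7299/10 = -970767/10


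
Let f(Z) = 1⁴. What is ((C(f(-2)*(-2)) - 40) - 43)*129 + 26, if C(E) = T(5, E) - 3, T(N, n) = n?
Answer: -11326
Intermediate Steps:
f(Z) = 1
C(E) = -3 + E (C(E) = E - 3 = -3 + E)
((C(f(-2)*(-2)) - 40) - 43)*129 + 26 = (((-3 + 1*(-2)) - 40) - 43)*129 + 26 = (((-3 - 2) - 40) - 43)*129 + 26 = ((-5 - 40) - 43)*129 + 26 = (-45 - 43)*129 + 26 = -88*129 + 26 = -11352 + 26 = -11326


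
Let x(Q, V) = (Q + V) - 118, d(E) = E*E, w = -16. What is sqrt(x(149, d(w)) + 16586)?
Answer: sqrt(16873) ≈ 129.90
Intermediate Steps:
d(E) = E**2
x(Q, V) = -118 + Q + V
sqrt(x(149, d(w)) + 16586) = sqrt((-118 + 149 + (-16)**2) + 16586) = sqrt((-118 + 149 + 256) + 16586) = sqrt(287 + 16586) = sqrt(16873)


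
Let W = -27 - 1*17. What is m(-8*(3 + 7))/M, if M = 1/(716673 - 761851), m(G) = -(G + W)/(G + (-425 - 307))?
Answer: 200074/29 ≈ 6899.1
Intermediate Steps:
W = -44 (W = -27 - 17 = -44)
m(G) = -(-44 + G)/(-732 + G) (m(G) = -(G - 44)/(G + (-425 - 307)) = -(-44 + G)/(G - 732) = -(-44 + G)/(-732 + G))
M = -1/45178 (M = 1/(-45178) = -1/45178 ≈ -2.2135e-5)
m(-8*(3 + 7))/M = ((44 - (-8)*(3 + 7))/(-732 - 8*(3 + 7)))/(-1/45178) = ((44 - (-8)*10)/(-732 - 8*10))*(-45178) = ((44 - 1*(-80))/(-732 - 80))*(-45178) = ((44 + 80)/(-812))*(-45178) = -1/812*124*(-45178) = -31/203*(-45178) = 200074/29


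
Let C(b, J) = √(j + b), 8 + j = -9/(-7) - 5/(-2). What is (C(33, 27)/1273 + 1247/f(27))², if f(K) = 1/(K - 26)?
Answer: (22224034 + √5642)²/317623684 ≈ 1.5550e+6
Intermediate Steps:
j = -59/14 (j = -8 + (-9/(-7) - 5/(-2)) = -8 + (-9*(-⅐) - 5*(-½)) = -8 + (9/7 + 5/2) = -8 + 53/14 = -59/14 ≈ -4.2143)
C(b, J) = √(-59/14 + b)
f(K) = 1/(-26 + K)
(C(33, 27)/1273 + 1247/f(27))² = ((√(-826 + 196*33)/14)/1273 + 1247/(1/(-26 + 27)))² = ((√(-826 + 6468)/14)*(1/1273) + 1247/(1/1))² = ((√5642/14)*(1/1273) + 1247/1)² = (√5642/17822 + 1247*1)² = (√5642/17822 + 1247)² = (1247 + √5642/17822)²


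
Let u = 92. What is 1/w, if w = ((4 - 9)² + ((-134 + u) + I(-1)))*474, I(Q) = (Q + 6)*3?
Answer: -1/948 ≈ -0.0010549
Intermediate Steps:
I(Q) = 18 + 3*Q (I(Q) = (6 + Q)*3 = 18 + 3*Q)
w = -948 (w = ((4 - 9)² + ((-134 + 92) + (18 + 3*(-1))))*474 = ((-5)² + (-42 + (18 - 3)))*474 = (25 + (-42 + 15))*474 = (25 - 27)*474 = -2*474 = -948)
1/w = 1/(-948) = -1/948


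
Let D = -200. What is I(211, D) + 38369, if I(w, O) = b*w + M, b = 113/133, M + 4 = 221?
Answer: 5155781/133 ≈ 38765.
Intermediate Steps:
M = 217 (M = -4 + 221 = 217)
b = 113/133 (b = 113*(1/133) = 113/133 ≈ 0.84962)
I(w, O) = 217 + 113*w/133 (I(w, O) = 113*w/133 + 217 = 217 + 113*w/133)
I(211, D) + 38369 = (217 + (113/133)*211) + 38369 = (217 + 23843/133) + 38369 = 52704/133 + 38369 = 5155781/133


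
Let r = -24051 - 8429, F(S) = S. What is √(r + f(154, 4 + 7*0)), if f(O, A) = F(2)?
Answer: I*√32478 ≈ 180.22*I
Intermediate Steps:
f(O, A) = 2
r = -32480
√(r + f(154, 4 + 7*0)) = √(-32480 + 2) = √(-32478) = I*√32478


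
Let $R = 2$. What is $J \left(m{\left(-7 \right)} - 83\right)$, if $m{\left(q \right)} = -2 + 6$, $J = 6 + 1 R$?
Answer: $-632$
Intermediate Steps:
$J = 8$ ($J = 6 + 1 \cdot 2 = 6 + 2 = 8$)
$m{\left(q \right)} = 4$
$J \left(m{\left(-7 \right)} - 83\right) = 8 \left(4 - 83\right) = 8 \left(-79\right) = -632$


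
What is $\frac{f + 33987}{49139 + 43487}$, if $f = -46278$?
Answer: $- \frac{12291}{92626} \approx -0.13269$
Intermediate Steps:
$\frac{f + 33987}{49139 + 43487} = \frac{-46278 + 33987}{49139 + 43487} = - \frac{12291}{92626}$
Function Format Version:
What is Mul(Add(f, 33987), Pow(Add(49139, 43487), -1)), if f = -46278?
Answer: Rational(-12291, 92626) ≈ -0.13269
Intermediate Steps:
Mul(Add(f, 33987), Pow(Add(49139, 43487), -1)) = Mul(Add(-46278, 33987), Pow(Add(49139, 43487), -1)) = Mul(-12291, Pow(92626, -1)) = Mul(-12291, Rational(1, 92626)) = Rational(-12291, 92626)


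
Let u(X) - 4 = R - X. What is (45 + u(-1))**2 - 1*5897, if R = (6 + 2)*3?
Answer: -421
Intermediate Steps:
R = 24 (R = 8*3 = 24)
u(X) = 28 - X (u(X) = 4 + (24 - X) = 28 - X)
(45 + u(-1))**2 - 1*5897 = (45 + (28 - 1*(-1)))**2 - 1*5897 = (45 + (28 + 1))**2 - 5897 = (45 + 29)**2 - 5897 = 74**2 - 5897 = 5476 - 5897 = -421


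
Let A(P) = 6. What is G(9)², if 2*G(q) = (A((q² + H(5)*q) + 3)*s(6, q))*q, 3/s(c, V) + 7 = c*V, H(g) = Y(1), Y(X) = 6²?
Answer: 6561/2209 ≈ 2.9701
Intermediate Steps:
Y(X) = 36
H(g) = 36
s(c, V) = 3/(-7 + V*c) (s(c, V) = 3/(-7 + c*V) = 3/(-7 + V*c))
G(q) = 9*q/(-7 + 6*q) (G(q) = ((6*(3/(-7 + q*6)))*q)/2 = ((6*(3/(-7 + 6*q)))*q)/2 = ((18/(-7 + 6*q))*q)/2 = (18*q/(-7 + 6*q))/2 = 9*q/(-7 + 6*q))
G(9)² = (9*9/(-7 + 6*9))² = (9*9/(-7 + 54))² = (9*9/47)² = (9*9*(1/47))² = (81/47)² = 6561/2209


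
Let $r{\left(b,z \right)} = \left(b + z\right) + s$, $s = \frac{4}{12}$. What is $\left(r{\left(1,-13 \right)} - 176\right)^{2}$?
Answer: $\frac{316969}{9} \approx 35219.0$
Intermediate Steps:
$s = \frac{1}{3}$ ($s = 4 \cdot \frac{1}{12} = \frac{1}{3} \approx 0.33333$)
$r{\left(b,z \right)} = \frac{1}{3} + b + z$ ($r{\left(b,z \right)} = \left(b + z\right) + \frac{1}{3} = \frac{1}{3} + b + z$)
$\left(r{\left(1,-13 \right)} - 176\right)^{2} = \left(\left(\frac{1}{3} + 1 - 13\right) - 176\right)^{2} = \left(- \frac{35}{3} - 176\right)^{2} = \left(- \frac{563}{3}\right)^{2} = \frac{316969}{9}$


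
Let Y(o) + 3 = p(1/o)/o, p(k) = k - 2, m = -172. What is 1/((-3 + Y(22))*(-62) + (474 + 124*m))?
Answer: -242/4955311 ≈ -4.8836e-5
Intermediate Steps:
p(k) = -2 + k
Y(o) = -3 + (-2 + 1/o)/o
1/((-3 + Y(22))*(-62) + (474 + 124*m)) = 1/((-3 + (-3 + 22⁻² - 2/22))*(-62) + (474 + 124*(-172))) = 1/((-3 + (-3 + 1/484 - 2*1/22))*(-62) + (474 - 21328)) = 1/((-3 + (-3 + 1/484 - 1/11))*(-62) - 20854) = 1/((-3 - 1495/484)*(-62) - 20854) = 1/(-2947/484*(-62) - 20854) = 1/(91357/242 - 20854) = 1/(-4955311/242) = -242/4955311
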